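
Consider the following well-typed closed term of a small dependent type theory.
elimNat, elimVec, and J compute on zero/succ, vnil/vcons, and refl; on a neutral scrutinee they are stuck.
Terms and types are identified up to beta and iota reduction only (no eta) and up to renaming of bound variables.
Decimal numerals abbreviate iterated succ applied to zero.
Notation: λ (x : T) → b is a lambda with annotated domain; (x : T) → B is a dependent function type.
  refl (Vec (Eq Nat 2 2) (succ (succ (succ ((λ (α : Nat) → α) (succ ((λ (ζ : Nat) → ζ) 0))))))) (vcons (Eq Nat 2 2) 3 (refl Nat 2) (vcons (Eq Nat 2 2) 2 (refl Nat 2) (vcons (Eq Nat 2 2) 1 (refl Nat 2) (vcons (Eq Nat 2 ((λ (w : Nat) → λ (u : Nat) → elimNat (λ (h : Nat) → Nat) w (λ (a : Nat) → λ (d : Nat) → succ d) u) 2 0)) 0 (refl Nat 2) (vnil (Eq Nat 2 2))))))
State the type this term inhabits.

type:
  Eq (Vec (Eq Nat 2 2) 4) (vcons (Eq Nat 2 2) 3 (refl Nat 2) (vcons (Eq Nat 2 2) 2 (refl Nat 2) (vcons (Eq Nat 2 2) 1 (refl Nat 2) (vcons (Eq Nat 2 2) 0 (refl Nat 2) (vnil (Eq Nat 2 2)))))) (vcons (Eq Nat 2 2) 3 (refl Nat 2) (vcons (Eq Nat 2 2) 2 (refl Nat 2) (vcons (Eq Nat 2 2) 1 (refl Nat 2) (vcons (Eq Nat 2 2) 0 (refl Nat 2) (vnil (Eq Nat 2 2))))))


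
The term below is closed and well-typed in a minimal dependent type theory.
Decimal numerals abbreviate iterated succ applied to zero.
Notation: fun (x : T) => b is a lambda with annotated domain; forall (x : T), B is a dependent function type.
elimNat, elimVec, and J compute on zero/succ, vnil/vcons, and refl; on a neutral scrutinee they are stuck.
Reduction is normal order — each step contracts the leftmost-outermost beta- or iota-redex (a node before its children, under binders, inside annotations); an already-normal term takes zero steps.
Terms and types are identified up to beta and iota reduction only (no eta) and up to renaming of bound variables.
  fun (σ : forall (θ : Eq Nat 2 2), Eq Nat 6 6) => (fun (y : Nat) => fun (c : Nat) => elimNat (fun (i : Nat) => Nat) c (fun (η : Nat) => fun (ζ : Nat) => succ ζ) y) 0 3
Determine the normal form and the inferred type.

reduced normal form:
  fun (σ : forall (θ : Eq Nat 2 2), Eq Nat 6 6) => 3
the term's type:
  forall (σ : forall (θ : Eq Nat 2 2), Eq Nat 6 6), Nat


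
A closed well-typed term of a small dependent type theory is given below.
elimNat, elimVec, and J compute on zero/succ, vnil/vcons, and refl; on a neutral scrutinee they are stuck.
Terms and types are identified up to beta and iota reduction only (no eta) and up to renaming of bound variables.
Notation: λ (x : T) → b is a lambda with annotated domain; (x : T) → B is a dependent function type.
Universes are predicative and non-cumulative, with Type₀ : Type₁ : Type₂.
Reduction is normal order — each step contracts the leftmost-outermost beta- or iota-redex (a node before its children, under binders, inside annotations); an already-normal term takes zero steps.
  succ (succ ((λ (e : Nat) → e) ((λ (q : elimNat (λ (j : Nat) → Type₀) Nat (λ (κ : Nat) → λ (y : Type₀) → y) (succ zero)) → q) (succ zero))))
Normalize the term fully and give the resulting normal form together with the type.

normal form:
  succ (succ (succ zero))
inferred type:
  Nat
observation: contracting a beta-redex first, the term normalizes in 2 steps.


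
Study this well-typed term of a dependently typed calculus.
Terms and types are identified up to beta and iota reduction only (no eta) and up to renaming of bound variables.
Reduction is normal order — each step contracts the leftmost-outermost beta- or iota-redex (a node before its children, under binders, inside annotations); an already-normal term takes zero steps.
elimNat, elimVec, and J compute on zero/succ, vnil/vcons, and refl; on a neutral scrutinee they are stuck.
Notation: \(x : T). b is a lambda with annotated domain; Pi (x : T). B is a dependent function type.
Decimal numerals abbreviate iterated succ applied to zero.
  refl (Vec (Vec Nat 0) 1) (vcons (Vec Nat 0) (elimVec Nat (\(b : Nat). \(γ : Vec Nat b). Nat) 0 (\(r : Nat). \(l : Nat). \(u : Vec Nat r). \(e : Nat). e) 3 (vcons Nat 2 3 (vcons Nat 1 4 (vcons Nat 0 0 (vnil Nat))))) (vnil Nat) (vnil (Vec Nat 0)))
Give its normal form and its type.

resulting normal form:
  refl (Vec (Vec Nat 0) 1) (vcons (Vec Nat 0) 0 (vnil Nat) (vnil (Vec Nat 0)))
the term's type:
  Eq (Vec (Vec Nat 0) 1) (vcons (Vec Nat 0) 0 (vnil Nat) (vnil (Vec Nat 0))) (vcons (Vec Nat 0) 0 (vnil Nat) (vnil (Vec Nat 0)))


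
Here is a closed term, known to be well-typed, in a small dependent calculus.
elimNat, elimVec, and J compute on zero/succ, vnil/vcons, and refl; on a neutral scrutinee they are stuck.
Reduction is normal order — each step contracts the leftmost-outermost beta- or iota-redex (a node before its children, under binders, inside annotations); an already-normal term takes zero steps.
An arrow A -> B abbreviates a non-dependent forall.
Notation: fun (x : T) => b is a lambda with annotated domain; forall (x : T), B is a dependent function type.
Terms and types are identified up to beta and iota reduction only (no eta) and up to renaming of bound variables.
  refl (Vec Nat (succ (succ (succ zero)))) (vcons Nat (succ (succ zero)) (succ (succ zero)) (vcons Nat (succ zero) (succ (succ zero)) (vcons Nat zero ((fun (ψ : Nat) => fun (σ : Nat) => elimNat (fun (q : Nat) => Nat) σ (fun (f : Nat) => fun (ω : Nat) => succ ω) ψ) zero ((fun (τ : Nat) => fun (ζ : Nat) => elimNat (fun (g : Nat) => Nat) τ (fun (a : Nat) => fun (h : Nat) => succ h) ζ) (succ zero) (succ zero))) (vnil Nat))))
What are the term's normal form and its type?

normal form:
  refl (Vec Nat (succ (succ (succ zero)))) (vcons Nat (succ (succ zero)) (succ (succ zero)) (vcons Nat (succ zero) (succ (succ zero)) (vcons Nat zero (succ (succ zero)) (vnil Nat))))
type:
  Eq (Vec Nat (succ (succ (succ zero)))) (vcons Nat (succ (succ zero)) (succ (succ zero)) (vcons Nat (succ zero) (succ (succ zero)) (vcons Nat zero (succ (succ zero)) (vnil Nat)))) (vcons Nat (succ (succ zero)) (succ (succ zero)) (vcons Nat (succ zero) (succ (succ zero)) (vcons Nat zero (succ (succ zero)) (vnil Nat))))


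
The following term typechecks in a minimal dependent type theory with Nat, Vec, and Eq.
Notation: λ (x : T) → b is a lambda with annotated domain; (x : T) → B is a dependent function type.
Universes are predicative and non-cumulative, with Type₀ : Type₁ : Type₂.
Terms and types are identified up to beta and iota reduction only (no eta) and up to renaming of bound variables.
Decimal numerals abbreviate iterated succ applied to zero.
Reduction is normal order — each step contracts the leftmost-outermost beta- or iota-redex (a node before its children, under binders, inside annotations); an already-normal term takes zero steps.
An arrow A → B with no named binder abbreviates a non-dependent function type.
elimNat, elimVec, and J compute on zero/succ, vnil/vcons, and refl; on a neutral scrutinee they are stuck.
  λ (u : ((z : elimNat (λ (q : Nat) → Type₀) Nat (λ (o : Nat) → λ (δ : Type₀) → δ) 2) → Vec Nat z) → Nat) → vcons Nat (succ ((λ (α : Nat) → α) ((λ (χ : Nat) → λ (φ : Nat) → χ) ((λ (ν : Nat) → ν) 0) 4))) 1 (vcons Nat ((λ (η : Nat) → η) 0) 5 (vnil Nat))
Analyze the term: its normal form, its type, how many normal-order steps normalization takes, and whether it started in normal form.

reduced normal form:
  λ (u : ((z : Nat) → Vec Nat z) → Nat) → vcons Nat 1 1 (vcons Nat 0 5 (vnil Nat))
inferred type:
  (((u : Nat) → Vec Nat u) → Nat) → Vec Nat 2
normal-order step count: 12
term was already normal: no
first contracted redex: an elimNat iota-redex


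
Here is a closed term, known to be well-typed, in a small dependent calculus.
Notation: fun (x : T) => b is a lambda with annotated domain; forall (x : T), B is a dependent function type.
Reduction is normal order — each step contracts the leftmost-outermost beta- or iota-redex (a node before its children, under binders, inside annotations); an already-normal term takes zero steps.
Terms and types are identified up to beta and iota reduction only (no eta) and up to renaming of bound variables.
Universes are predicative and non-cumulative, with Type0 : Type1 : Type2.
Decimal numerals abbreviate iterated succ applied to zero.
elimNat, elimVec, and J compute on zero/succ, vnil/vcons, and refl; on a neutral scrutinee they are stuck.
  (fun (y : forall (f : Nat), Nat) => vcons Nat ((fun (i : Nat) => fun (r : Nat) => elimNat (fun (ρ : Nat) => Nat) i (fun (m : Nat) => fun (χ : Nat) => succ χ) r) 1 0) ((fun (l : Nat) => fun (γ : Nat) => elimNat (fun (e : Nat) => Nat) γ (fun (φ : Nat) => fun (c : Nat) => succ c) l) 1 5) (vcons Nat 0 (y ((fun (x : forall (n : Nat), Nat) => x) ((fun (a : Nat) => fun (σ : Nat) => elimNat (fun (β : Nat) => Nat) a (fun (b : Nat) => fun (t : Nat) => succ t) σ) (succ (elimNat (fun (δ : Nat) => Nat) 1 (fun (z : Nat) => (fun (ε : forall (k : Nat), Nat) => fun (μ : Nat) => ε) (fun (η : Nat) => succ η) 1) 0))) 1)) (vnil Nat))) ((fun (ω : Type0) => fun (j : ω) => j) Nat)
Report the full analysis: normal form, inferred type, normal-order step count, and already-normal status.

reduced normal form:
  vcons Nat 1 6 (vcons Nat 0 3 (vnil Nat))
inferred type:
  Vec Nat 2
reduction steps (normal order): 20
term was already normal: no
first redex: a beta-redex


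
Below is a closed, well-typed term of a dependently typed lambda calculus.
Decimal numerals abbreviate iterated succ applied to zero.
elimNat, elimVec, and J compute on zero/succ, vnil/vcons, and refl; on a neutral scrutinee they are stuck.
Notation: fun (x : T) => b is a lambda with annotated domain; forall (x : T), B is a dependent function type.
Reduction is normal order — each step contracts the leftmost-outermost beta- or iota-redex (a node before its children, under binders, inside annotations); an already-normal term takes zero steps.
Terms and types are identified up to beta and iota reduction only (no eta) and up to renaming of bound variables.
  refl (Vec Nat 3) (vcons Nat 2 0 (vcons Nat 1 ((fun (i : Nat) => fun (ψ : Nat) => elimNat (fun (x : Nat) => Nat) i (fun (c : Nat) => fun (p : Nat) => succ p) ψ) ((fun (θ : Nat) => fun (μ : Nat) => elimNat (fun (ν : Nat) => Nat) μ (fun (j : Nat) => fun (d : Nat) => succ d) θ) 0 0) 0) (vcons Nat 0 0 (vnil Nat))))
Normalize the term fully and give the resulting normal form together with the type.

normal form:
  refl (Vec Nat 3) (vcons Nat 2 0 (vcons Nat 1 0 (vcons Nat 0 0 (vnil Nat))))
the term's type:
  Eq (Vec Nat 3) (vcons Nat 2 0 (vcons Nat 1 0 (vcons Nat 0 0 (vnil Nat)))) (vcons Nat 2 0 (vcons Nat 1 0 (vcons Nat 0 0 (vnil Nat))))
observation: 6 normal-order steps separate the term from its normal form.


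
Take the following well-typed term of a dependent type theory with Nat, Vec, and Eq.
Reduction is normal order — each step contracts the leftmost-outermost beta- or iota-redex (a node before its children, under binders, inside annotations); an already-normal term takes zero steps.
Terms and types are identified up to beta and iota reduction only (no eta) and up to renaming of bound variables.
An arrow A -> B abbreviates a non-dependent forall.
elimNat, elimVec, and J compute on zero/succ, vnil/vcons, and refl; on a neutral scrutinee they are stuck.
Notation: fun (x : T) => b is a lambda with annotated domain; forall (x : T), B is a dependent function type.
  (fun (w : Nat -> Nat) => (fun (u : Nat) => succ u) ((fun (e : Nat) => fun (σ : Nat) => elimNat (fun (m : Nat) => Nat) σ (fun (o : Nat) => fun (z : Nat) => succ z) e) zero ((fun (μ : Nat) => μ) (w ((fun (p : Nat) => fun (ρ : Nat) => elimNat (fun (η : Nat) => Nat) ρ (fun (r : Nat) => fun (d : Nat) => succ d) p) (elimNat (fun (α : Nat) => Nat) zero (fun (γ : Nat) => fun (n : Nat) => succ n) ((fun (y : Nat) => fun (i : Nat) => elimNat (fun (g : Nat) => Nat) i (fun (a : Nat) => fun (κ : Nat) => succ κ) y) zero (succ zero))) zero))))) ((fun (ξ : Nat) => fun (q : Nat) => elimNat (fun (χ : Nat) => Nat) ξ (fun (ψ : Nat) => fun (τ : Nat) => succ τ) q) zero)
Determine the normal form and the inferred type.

resulting normal form:
  succ (succ zero)
the term's type:
  Nat
observation: the first redex contracted is a beta-redex; the normal form is reached in 25 normal-order steps.


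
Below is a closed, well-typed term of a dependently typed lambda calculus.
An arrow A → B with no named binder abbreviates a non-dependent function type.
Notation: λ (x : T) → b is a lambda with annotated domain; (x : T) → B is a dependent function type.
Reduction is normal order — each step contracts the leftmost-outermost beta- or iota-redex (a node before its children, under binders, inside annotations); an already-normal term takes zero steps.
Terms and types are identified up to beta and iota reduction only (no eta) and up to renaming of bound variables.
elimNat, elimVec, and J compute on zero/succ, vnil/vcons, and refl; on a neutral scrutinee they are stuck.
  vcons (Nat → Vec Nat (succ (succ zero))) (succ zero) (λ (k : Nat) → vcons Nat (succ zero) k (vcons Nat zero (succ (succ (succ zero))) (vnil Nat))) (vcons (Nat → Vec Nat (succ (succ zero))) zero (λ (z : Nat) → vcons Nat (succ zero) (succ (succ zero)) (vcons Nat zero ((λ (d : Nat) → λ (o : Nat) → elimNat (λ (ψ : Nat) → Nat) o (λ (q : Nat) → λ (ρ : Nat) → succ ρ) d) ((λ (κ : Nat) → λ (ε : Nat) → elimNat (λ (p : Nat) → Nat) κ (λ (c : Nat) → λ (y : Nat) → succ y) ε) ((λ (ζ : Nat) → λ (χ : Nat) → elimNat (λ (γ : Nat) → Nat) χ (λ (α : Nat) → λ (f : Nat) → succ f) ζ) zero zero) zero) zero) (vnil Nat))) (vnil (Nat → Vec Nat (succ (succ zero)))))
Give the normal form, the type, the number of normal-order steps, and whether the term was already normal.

reduced normal form:
  vcons (Nat → Vec Nat (succ (succ zero))) (succ zero) (λ (k : Nat) → vcons Nat (succ zero) k (vcons Nat zero (succ (succ (succ zero))) (vnil Nat))) (vcons (Nat → Vec Nat (succ (succ zero))) zero (λ (z : Nat) → vcons Nat (succ zero) (succ (succ zero)) (vcons Nat zero zero (vnil Nat))) (vnil (Nat → Vec Nat (succ (succ zero)))))
inferred type:
  Vec (Nat → Vec Nat (succ (succ zero))) (succ (succ zero))
normal-order step count: 9
term was already normal: no
first contracted redex: a beta-redex


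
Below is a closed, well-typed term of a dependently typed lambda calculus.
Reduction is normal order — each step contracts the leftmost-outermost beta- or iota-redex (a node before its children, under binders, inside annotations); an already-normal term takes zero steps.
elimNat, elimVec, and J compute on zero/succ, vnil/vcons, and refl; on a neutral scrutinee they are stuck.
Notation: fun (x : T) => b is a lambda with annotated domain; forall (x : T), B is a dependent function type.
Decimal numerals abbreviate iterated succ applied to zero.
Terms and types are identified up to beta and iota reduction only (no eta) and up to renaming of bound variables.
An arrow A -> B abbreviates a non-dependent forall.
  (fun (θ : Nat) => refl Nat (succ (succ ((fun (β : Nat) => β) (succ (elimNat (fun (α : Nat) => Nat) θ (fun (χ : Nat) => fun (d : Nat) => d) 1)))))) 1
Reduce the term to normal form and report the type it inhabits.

reduced normal form:
  refl Nat 4
type:
  Eq Nat 4 4


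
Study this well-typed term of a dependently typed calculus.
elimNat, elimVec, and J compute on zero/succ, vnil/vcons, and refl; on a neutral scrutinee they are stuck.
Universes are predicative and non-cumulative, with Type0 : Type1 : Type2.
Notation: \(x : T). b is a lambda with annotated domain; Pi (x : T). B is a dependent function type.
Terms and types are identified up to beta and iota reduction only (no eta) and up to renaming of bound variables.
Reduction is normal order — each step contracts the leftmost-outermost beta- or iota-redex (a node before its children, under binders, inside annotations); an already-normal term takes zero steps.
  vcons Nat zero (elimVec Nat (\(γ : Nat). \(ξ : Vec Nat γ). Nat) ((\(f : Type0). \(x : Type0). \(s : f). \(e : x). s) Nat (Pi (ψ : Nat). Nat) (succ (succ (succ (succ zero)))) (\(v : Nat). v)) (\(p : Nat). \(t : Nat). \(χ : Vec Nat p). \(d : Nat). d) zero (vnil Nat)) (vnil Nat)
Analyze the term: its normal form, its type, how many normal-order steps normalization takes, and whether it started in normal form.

reduced normal form:
  vcons Nat zero (succ (succ (succ (succ zero)))) (vnil Nat)
type:
  Vec Nat (succ zero)
normal-order step count: 5
term was already normal: no
first redex: an elimVec iota-redex


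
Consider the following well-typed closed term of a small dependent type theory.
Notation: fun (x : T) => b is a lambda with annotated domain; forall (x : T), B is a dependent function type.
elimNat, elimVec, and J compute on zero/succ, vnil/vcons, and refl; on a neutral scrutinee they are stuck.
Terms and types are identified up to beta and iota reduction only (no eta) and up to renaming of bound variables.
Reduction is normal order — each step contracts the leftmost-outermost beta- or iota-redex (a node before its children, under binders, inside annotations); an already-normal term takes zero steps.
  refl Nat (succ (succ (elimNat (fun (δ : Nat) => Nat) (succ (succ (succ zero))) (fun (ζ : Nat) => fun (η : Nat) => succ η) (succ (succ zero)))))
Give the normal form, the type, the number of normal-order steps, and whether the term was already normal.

normal form:
  refl Nat (succ (succ (succ (succ (succ (succ (succ zero)))))))
inferred type:
  Eq Nat (succ (succ (succ (succ (succ (succ (succ zero))))))) (succ (succ (succ (succ (succ (succ (succ zero)))))))
normal-order step count: 7
started in normal form: no
first contracted redex: an elimNat iota-redex


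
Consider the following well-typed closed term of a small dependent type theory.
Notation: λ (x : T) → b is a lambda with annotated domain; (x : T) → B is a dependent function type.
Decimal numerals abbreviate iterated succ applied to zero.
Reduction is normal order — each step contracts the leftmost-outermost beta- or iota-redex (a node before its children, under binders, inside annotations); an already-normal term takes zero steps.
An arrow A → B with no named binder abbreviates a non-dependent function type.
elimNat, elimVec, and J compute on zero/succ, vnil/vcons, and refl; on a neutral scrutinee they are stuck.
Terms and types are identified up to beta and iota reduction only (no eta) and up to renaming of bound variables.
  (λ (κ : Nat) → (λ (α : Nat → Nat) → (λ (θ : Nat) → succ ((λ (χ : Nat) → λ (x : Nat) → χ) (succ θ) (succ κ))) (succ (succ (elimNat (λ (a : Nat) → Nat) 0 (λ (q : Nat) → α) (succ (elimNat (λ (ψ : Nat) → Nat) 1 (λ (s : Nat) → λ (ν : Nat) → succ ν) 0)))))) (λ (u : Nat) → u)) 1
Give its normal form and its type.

reduced normal form:
  4
type:
  Nat
observation: 13 normal-order steps normalize the term, beginning with a beta-redex.


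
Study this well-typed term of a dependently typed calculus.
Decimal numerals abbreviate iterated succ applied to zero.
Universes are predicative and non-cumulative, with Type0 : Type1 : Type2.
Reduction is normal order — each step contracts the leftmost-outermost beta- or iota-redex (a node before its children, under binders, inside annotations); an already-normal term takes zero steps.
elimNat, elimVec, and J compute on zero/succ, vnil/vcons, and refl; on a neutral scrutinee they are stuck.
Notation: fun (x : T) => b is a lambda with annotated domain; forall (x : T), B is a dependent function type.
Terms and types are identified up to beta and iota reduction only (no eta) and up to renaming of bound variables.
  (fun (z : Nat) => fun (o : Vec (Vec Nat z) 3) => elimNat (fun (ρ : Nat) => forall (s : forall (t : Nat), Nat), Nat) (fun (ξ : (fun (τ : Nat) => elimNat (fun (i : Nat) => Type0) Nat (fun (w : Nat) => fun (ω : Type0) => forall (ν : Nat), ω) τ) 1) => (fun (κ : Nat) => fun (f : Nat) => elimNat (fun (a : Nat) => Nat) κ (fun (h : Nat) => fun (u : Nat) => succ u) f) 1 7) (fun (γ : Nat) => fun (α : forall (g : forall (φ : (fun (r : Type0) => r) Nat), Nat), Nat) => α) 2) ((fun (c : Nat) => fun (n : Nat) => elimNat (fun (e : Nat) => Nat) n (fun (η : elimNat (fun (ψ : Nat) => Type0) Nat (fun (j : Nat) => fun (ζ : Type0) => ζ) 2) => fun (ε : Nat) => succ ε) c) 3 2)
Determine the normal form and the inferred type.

normal form:
  fun (z : Vec (Vec Nat 5) 3) => fun (o : forall (ρ : Nat), Nat) => 8
inferred type:
  forall (z : Vec (Vec Nat 5) 3), forall (o : forall (ρ : Nat), Nat), Nat
observation: the leftmost-outermost redex is a beta-redex, and normalization takes 49 steps.


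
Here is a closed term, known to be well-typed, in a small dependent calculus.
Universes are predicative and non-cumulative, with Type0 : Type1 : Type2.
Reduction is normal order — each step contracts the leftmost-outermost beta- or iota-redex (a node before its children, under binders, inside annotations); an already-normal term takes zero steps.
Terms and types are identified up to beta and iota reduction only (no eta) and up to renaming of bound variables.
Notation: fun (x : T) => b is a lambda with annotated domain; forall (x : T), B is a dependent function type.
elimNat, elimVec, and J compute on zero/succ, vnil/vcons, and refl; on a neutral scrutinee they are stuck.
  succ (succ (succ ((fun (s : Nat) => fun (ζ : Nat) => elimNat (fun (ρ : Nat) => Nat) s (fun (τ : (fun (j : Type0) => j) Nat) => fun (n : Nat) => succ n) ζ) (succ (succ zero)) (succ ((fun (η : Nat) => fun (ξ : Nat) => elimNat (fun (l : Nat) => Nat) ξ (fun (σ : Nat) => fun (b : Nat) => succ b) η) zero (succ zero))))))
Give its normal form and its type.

resulting normal form:
  succ (succ (succ (succ (succ (succ (succ zero))))))
type:
  Nat
observation: normalization takes exactly 13 steps under the normal-order strategy.


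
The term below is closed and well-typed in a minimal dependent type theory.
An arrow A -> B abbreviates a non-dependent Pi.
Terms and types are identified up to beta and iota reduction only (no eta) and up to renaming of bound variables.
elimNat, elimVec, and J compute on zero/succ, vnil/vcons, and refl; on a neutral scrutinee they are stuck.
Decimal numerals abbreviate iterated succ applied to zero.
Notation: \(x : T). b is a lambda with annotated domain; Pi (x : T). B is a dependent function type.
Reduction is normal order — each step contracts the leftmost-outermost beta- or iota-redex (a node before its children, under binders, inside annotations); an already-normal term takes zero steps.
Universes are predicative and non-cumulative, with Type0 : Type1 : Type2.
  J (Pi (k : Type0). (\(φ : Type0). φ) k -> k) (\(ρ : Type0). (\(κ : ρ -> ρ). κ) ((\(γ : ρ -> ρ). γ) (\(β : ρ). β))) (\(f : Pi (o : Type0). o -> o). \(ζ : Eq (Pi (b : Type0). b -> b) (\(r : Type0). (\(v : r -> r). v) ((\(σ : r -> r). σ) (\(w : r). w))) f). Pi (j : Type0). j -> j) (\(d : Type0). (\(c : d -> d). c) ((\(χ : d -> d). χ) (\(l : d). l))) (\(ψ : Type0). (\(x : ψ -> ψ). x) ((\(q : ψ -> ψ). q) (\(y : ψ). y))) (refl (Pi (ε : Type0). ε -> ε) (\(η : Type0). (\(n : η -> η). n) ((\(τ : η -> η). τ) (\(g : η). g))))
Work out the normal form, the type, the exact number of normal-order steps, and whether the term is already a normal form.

normal form:
  \(k : Type0). \(φ : k). φ
the term's type:
  Pi (k : Type0). k -> k
reduction steps (normal order): 3
already normal: no
first redex: a J iota-redex


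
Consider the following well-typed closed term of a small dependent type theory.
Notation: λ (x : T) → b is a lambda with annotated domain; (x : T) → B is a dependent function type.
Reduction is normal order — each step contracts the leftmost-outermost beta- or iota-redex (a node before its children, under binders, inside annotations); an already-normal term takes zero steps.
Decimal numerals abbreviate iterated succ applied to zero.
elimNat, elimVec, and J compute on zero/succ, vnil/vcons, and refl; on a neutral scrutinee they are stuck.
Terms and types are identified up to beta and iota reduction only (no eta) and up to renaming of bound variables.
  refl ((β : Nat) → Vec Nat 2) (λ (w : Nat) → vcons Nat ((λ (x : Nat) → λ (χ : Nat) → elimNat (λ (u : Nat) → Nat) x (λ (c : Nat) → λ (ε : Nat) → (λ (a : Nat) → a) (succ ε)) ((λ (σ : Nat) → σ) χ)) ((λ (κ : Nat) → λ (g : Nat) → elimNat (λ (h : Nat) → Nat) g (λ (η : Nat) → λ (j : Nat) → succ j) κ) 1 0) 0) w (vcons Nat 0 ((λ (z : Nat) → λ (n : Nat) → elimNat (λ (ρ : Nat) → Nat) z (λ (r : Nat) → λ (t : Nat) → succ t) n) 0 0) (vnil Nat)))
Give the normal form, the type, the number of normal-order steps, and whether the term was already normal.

normal form:
  refl ((β : Nat) → Vec Nat 2) (λ (w : Nat) → vcons Nat 1 w (vcons Nat 0 0 (vnil Nat)))
type:
  Eq ((β : Nat) → Vec Nat 2) (λ (w : Nat) → vcons Nat 1 w (vcons Nat 0 0 (vnil Nat))) (λ (x : Nat) → vcons Nat 1 x (vcons Nat 0 0 (vnil Nat)))
normal-order step count: 14
term was already normal: no
first contracted redex: a beta-redex


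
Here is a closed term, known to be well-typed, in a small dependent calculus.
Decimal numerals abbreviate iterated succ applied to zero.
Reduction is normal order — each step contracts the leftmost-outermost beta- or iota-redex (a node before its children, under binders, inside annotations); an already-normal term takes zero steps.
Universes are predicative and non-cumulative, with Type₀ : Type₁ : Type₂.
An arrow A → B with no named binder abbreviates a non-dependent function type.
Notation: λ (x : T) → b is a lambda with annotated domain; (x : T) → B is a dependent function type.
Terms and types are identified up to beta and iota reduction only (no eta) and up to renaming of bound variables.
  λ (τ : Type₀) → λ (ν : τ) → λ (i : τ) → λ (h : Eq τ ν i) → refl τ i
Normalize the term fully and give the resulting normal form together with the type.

reduced normal form:
  λ (τ : Type₀) → λ (ν : τ) → λ (i : τ) → λ (h : Eq τ ν i) → refl τ i
inferred type:
  (τ : Type₀) → (ν : τ) → (i : τ) → Eq τ ν i → Eq τ i i
observation: no redex remains anywhere in the term; it is its own normal form.


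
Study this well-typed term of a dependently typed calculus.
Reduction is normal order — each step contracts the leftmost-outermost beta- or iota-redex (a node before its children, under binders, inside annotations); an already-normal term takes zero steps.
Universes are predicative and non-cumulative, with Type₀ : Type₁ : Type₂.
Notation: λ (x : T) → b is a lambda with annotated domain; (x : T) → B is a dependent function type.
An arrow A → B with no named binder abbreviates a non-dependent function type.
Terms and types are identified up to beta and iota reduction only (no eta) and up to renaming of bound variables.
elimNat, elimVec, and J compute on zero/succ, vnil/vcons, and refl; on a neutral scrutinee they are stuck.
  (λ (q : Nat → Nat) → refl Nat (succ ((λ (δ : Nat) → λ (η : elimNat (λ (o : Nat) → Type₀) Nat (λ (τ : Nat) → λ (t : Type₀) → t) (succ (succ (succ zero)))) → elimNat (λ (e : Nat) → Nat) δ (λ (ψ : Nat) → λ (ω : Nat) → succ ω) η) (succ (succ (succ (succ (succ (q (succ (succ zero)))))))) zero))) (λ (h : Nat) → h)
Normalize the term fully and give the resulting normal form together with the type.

reduced normal form:
  refl Nat (succ (succ (succ (succ (succ (succ (succ (succ zero))))))))
inferred type:
  Eq Nat (succ (succ (succ (succ (succ (succ (succ (succ zero)))))))) (succ (succ (succ (succ (succ (succ (succ (succ zero))))))))
observation: the leftmost-outermost redex is a beta-redex, and normalization takes 5 steps.


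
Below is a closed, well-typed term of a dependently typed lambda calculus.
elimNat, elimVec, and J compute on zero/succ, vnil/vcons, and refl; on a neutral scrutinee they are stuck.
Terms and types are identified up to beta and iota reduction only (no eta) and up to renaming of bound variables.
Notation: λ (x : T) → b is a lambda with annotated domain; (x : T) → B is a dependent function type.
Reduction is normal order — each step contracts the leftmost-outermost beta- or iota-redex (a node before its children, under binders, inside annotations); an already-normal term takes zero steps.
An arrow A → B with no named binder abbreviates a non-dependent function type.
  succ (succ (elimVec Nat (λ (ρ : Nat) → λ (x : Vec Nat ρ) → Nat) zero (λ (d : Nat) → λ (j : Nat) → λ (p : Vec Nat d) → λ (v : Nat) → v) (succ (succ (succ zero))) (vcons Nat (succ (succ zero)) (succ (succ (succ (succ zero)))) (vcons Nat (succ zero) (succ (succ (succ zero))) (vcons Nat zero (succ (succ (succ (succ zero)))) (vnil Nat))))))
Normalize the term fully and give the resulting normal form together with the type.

resulting normal form:
  succ (succ zero)
the term's type:
  Nat
observation: the first redex contracted is an elimVec iota-redex; the normal form is reached in 16 normal-order steps.


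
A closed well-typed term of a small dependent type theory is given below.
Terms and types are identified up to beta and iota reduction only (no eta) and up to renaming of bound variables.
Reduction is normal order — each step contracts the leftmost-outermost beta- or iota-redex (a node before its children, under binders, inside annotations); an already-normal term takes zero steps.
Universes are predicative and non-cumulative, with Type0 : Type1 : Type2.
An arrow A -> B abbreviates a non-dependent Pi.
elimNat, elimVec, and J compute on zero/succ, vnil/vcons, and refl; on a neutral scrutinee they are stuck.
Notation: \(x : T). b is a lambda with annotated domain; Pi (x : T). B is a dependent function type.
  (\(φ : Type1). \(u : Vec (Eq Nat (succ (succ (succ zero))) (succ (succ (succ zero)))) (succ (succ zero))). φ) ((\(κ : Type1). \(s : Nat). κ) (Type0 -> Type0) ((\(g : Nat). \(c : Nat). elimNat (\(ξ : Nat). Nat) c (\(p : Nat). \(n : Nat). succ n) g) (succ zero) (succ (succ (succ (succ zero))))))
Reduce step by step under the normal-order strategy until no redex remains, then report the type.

reduction (normal order):
  (\(φ : Type1). \(u : Vec (Eq Nat (succ (succ (succ zero))) (succ (succ (succ zero)))) (succ (succ zero))). φ) ((\(κ : Type1). \(s : Nat). κ) (Type0 -> Type0) ((\(g : Nat). \(c : Nat). elimNat (\(ξ : Nat). Nat) c (\(p : Nat). \(n : Nat). succ n) g) (succ zero) (succ (succ (succ (succ zero))))))
  ~> \(φ : Vec (Eq Nat (succ (succ (succ zero))) (succ (succ (succ zero)))) (succ (succ zero))). (\(u : Type1). \(κ : Nat). u) (Type0 -> Type0) ((\(s : Nat). \(g : Nat). elimNat (\(c : Nat). Nat) g (\(ξ : Nat). \(p : Nat). succ p) s) (succ zero) (succ (succ (succ (succ zero)))))
  ~> \(φ : Vec (Eq Nat (succ (succ (succ zero))) (succ (succ (succ zero)))) (succ (succ zero))). (\(u : Nat). Type0 -> Type0) ((\(κ : Nat). \(s : Nat). elimNat (\(g : Nat). Nat) s (\(c : Nat). \(ξ : Nat). succ ξ) κ) (succ zero) (succ (succ (succ (succ zero)))))
  ~> \(φ : Vec (Eq Nat (succ (succ (succ zero))) (succ (succ (succ zero)))) (succ (succ zero))). Type0 -> Type0
type:
  Vec (Eq Nat (succ (succ (succ zero))) (succ (succ (succ zero)))) (succ (succ zero)) -> Type1


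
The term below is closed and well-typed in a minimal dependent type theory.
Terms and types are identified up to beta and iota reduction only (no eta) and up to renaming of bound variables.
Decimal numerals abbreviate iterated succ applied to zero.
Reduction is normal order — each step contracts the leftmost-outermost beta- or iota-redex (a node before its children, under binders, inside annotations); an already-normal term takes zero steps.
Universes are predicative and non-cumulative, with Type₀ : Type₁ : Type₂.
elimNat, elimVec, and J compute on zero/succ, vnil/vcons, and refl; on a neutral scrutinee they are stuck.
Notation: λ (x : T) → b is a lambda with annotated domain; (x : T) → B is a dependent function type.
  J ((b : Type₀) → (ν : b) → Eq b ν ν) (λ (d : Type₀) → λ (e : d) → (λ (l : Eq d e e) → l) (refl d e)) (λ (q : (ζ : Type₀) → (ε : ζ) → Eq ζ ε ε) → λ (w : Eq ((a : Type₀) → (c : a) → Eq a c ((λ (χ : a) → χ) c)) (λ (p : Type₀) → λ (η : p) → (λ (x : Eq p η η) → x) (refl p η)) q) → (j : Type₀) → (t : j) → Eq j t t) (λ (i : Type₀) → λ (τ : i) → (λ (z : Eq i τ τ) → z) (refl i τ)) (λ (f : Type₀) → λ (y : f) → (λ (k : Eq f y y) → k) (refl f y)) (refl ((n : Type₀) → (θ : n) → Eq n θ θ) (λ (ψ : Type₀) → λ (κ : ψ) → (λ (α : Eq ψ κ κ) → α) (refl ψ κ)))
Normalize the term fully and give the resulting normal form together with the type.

resulting normal form:
  λ (b : Type₀) → λ (ν : b) → refl b ν
type:
  (b : Type₀) → (ν : b) → Eq b ν ν


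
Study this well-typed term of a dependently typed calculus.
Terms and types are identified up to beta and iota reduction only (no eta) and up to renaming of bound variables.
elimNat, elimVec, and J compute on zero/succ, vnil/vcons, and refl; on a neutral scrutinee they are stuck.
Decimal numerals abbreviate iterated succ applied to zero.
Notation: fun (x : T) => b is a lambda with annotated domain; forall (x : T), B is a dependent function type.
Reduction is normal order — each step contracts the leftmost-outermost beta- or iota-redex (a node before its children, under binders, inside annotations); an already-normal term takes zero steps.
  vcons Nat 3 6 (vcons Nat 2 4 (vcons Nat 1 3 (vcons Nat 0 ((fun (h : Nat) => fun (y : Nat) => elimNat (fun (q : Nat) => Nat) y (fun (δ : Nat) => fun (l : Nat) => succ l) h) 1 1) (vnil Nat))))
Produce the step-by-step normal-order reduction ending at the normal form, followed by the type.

normal-order reduction sequence:
  vcons Nat 3 6 (vcons Nat 2 4 (vcons Nat 1 3 (vcons Nat 0 ((fun (h : Nat) => fun (y : Nat) => elimNat (fun (q : Nat) => Nat) y (fun (δ : Nat) => fun (l : Nat) => succ l) h) 1 1) (vnil Nat))))
  ~> vcons Nat 3 6 (vcons Nat 2 4 (vcons Nat 1 3 (vcons Nat 0 ((fun (h : Nat) => elimNat (fun (y : Nat) => Nat) h (fun (q : Nat) => fun (δ : Nat) => succ δ) 1) 1) (vnil Nat))))
  ~> vcons Nat 3 6 (vcons Nat 2 4 (vcons Nat 1 3 (vcons Nat 0 (elimNat (fun (h : Nat) => Nat) 1 (fun (y : Nat) => fun (q : Nat) => succ q) 1) (vnil Nat))))
  ~> vcons Nat 3 6 (vcons Nat 2 4 (vcons Nat 1 3 (vcons Nat 0 ((fun (h : Nat) => fun (y : Nat) => succ y) 0 (elimNat (fun (q : Nat) => Nat) 1 (fun (δ : Nat) => fun (l : Nat) => succ l) 0)) (vnil Nat))))
  ~> vcons Nat 3 6 (vcons Nat 2 4 (vcons Nat 1 3 (vcons Nat 0 ((fun (h : Nat) => succ h) (elimNat (fun (y : Nat) => Nat) 1 (fun (q : Nat) => fun (δ : Nat) => succ δ) 0)) (vnil Nat))))
  ~> vcons Nat 3 6 (vcons Nat 2 4 (vcons Nat 1 3 (vcons Nat 0 (succ (elimNat (fun (h : Nat) => Nat) 1 (fun (y : Nat) => fun (q : Nat) => succ q) 0)) (vnil Nat))))
  ~> vcons Nat 3 6 (vcons Nat 2 4 (vcons Nat 1 3 (vcons Nat 0 2 (vnil Nat))))
type:
  Vec Nat 4


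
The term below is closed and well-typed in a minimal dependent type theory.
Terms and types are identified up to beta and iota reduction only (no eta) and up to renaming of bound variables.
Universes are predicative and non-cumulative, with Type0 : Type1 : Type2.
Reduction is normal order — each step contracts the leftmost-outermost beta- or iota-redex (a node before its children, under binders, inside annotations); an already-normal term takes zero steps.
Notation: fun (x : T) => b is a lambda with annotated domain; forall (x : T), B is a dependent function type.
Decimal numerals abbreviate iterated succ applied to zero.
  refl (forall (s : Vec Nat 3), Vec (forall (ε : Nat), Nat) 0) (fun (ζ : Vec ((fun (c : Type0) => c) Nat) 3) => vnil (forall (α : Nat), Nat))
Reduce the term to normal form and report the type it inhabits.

resulting normal form:
  refl (forall (s : Vec Nat 3), Vec (forall (ε : Nat), Nat) 0) (fun (ζ : Vec Nat 3) => vnil (forall (c : Nat), Nat))
inferred type:
  Eq (forall (s : Vec Nat 3), Vec (forall (ε : Nat), Nat) 0) (fun (ζ : Vec Nat 3) => vnil (forall (c : Nat), Nat)) (fun (α : Vec Nat 3) => vnil (forall (f : Nat), Nat))
observation: normalization takes exactly 1 step under the normal-order strategy.


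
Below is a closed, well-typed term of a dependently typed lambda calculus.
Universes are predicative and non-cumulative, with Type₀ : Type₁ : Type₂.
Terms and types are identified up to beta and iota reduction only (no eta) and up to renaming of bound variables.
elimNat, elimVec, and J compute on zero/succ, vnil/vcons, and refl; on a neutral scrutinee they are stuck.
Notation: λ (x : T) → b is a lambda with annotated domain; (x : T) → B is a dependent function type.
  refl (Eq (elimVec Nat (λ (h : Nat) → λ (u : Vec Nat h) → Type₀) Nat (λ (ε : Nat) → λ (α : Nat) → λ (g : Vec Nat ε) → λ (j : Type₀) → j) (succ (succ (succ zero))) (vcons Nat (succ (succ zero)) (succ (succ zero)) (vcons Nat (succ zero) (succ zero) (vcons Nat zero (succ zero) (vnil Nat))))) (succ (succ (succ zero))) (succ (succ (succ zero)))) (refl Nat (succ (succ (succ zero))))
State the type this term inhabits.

the term's type:
  Eq (Eq Nat (succ (succ (succ zero))) (succ (succ (succ zero)))) (refl Nat (succ (succ (succ zero)))) (refl Nat (succ (succ (succ zero))))


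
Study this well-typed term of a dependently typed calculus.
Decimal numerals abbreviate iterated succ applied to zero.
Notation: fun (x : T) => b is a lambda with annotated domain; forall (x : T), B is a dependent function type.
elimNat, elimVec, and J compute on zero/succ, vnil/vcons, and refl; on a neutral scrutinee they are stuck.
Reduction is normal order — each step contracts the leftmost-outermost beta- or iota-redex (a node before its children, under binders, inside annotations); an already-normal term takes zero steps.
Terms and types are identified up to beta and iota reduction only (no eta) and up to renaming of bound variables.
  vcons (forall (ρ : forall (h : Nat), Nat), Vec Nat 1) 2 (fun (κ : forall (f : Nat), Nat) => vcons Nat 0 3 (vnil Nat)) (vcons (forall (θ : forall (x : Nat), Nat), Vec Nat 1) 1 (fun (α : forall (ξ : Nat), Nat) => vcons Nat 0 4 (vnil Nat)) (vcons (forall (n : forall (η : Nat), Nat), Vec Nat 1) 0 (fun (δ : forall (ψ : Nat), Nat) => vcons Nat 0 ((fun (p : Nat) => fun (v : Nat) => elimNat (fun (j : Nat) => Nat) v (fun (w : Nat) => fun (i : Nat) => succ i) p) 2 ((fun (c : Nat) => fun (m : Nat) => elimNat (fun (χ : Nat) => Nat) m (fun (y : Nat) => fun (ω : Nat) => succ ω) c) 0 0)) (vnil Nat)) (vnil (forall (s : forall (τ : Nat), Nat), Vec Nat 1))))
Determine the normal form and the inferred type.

resulting normal form:
  vcons (forall (ρ : forall (h : Nat), Nat), Vec Nat 1) 2 (fun (κ : forall (f : Nat), Nat) => vcons Nat 0 3 (vnil Nat)) (vcons (forall (θ : forall (x : Nat), Nat), Vec Nat 1) 1 (fun (α : forall (ξ : Nat), Nat) => vcons Nat 0 4 (vnil Nat)) (vcons (forall (n : forall (η : Nat), Nat), Vec Nat 1) 0 (fun (δ : forall (ψ : Nat), Nat) => vcons Nat 0 2 (vnil Nat)) (vnil (forall (p : forall (v : Nat), Nat), Vec Nat 1))))
the term's type:
  Vec (forall (ρ : forall (h : Nat), Nat), Vec Nat 1) 3
observation: the term reaches its normal form after 12 normal-order steps.


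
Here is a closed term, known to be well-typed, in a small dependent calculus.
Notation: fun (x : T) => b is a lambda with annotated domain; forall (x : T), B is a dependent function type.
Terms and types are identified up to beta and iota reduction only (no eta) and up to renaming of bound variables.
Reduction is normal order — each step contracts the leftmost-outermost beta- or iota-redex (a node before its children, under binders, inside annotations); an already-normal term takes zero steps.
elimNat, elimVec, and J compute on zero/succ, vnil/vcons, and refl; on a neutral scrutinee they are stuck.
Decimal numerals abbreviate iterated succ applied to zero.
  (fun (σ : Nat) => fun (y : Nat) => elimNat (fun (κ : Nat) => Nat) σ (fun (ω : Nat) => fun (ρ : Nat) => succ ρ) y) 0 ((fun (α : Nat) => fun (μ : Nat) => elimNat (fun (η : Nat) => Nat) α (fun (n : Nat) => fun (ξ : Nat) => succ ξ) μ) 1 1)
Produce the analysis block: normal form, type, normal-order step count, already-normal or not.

resulting normal form:
  2
the term's type:
  Nat
normal-order step count: 15
already normal: no
first redex: a beta-redex
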